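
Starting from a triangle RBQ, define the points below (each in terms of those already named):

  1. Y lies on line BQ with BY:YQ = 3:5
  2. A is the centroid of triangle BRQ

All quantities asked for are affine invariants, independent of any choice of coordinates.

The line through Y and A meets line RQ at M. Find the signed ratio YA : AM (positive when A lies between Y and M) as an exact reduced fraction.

YA:AM = 7/8

Choose coordinates R = (0, 0), B = (1, 0), Q = (0, 1).
1. Y lies on line BQ with BY:YQ = 3:5 ⇒ Y = (5/8, 3/8)
2. A is the centroid of triangle BRQ ⇒ A = (1/3, 1/3)
line YA meets RQ at M = (0, 2/7)
A = Y + t·(M−Y) with t = 7/15, so YA:AM = 7/15:8/15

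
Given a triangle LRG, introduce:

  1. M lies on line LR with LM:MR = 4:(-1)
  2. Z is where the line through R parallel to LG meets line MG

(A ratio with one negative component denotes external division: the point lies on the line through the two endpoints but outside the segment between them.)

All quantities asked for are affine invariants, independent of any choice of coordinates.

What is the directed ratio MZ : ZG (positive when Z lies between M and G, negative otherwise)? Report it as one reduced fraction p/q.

MZ:ZG = 1/3

Set L = (0, 0), R = (1, 0), G = (0, 1); any affine frame gives the same invariant.
1. M lies on line LR with LM:MR = 4:(-1) ⇒ M = (4/3, 0)
2. Z is where the line through R parallel to LG meets line MG ⇒ Z = (1, 1/4)
Z = M + t·(G−M) with t = 1/4, so MZ:ZG = t:(1−t) = 1/4:3/4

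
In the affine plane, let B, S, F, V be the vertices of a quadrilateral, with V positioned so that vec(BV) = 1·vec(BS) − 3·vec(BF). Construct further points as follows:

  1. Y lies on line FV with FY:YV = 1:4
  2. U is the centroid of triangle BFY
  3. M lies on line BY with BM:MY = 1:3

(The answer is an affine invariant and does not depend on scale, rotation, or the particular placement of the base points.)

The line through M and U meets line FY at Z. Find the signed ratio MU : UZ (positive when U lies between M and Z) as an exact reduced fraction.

MU:UZ = 5/4

Work in coordinates with B = (0, 0), S = (1, 0), F = (0, 1), V = (1, -3).
1. Y lies on line FV with FY:YV = 1:4 ⇒ Y = (1/5, 1/5)
2. U is the centroid of triangle BFY ⇒ U = (1/15, 2/5)
3. M lies on line BY with BM:MY = 1:3 ⇒ M = (1/20, 1/20)
line MU meets FY at Z = (2/25, 17/25)
U = M + t·(Z−M) with t = 5/9, so MU:UZ = 5/9:4/9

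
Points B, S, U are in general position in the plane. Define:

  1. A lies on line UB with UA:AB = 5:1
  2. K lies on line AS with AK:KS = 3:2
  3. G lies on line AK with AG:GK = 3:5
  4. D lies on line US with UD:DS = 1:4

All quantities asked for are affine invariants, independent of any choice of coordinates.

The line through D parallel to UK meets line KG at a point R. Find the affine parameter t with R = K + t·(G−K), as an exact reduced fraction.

Choose coordinates B = (0, 0), S = (1, 0), U = (0, 1).
1. A lies on line UB with UA:AB = 5:1 ⇒ A = (0, 1/6)
2. K lies on line AS with AK:KS = 3:2 ⇒ K = (3/5, 1/15)
3. G lies on line AK with AG:GK = 3:5 ⇒ G = (9/40, 31/240)
4. D lies on line US with UD:DS = 1:4 ⇒ D = (1/5, 4/5)
through D parallel to UK: direction (3/5, -14/15); meets KG at R = (17/25, 4/75)
R = K + t·(G−K) with t = -16/75

t = -16/75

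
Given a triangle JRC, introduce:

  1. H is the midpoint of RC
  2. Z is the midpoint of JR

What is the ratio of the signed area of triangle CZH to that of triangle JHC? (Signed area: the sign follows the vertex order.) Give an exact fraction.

[CZH]:[JHC] = 1/2

Work in coordinates with J = (0, 0), R = (1, 0), C = (0, 1).
1. H is the midpoint of RC ⇒ H = (1/2, 1/2)
2. Z is the midpoint of JR ⇒ Z = (1/2, 0)
2·[CZH] = 1/4, 2·[JHC] = 1/2
[CZH]:[JHC] = 1/4:1/2 = 1/2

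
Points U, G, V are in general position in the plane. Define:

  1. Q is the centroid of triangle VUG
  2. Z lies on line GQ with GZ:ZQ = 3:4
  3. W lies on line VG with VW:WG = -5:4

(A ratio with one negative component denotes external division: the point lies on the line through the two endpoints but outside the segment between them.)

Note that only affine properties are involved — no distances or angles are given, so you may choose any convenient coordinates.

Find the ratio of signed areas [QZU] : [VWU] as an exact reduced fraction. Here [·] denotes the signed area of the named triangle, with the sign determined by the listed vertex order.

Assign U = (0, 0), G = (1, 0), V = (0, 1) — the answer is frame-independent, so this choice is without loss of generality.
1. Q is the centroid of triangle VUG ⇒ Q = (1/3, 1/3)
2. Z lies on line GQ with GZ:ZQ = 3:4 ⇒ Z = (5/7, 1/7)
3. W lies on line VG with VW:WG = -5:4 ⇒ W = (5, -4)
2·[QZU] = -4/21, 2·[VWU] = -5
[QZU]:[VWU] = -4/21:-5 = 4/105

[QZU]:[VWU] = 4/105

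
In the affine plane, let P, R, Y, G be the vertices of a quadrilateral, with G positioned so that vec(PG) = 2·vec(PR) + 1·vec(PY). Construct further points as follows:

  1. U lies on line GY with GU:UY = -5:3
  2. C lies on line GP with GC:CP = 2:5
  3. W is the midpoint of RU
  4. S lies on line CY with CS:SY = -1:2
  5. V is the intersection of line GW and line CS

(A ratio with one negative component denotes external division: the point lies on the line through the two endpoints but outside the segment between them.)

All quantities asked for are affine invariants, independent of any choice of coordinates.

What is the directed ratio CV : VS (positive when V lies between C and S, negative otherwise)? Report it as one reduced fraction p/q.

CV:VS = -4/15

Set P = (0, 0), R = (1, 0), Y = (0, 1), G = (2, 1); any affine frame gives the same invariant.
1. U lies on line GY with GU:UY = -5:3 ⇒ U = (-3, 1)
2. C lies on line GP with GC:CP = 2:5 ⇒ C = (10/7, 5/7)
3. W is the midpoint of RU ⇒ W = (-1, 1/2)
4. S lies on line CY with CS:SY = -1:2 ⇒ S = (20/7, 3/7)
5. V is the intersection of line GW and line CS ⇒ V = (10/11, 9/11)
V = C + t·(S−C) with t = -4/11, so CV:VS = t:(1−t) = -4/11:15/11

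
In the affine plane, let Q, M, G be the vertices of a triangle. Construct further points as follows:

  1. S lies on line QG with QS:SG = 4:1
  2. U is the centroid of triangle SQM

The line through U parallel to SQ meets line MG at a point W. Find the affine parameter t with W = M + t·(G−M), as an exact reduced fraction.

t = 2/3

Assign Q = (0, 0), M = (1, 0), G = (0, 1) — the answer is frame-independent, so this choice is without loss of generality.
1. S lies on line QG with QS:SG = 4:1 ⇒ S = (0, 4/5)
2. U is the centroid of triangle SQM ⇒ U = (1/3, 4/15)
through U parallel to SQ: direction (0, -4/5); meets MG at W = (1/3, 2/3)
W = M + t·(G−M) with t = 2/3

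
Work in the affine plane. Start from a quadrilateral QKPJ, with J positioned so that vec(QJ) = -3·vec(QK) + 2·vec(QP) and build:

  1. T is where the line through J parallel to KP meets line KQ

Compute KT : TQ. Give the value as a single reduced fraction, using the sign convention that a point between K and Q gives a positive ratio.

KT:TQ = -2

Work in coordinates with Q = (0, 0), K = (1, 0), P = (0, 1), J = (-3, 2).
1. T is where the line through J parallel to KP meets line KQ ⇒ T = (-1, 0)
T = K + t·(Q−K) with t = 2, so KT:TQ = t:(1−t) = 2:-1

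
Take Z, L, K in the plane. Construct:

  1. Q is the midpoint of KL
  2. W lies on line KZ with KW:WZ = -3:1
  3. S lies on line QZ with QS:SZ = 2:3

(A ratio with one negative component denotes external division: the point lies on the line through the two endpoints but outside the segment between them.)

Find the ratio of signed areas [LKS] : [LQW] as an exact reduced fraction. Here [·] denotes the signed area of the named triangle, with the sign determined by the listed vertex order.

Choose coordinates Z = (0, 0), L = (1, 0), K = (0, 1).
1. Q is the midpoint of KL ⇒ Q = (1/2, 1/2)
2. W lies on line KZ with KW:WZ = -3:1 ⇒ W = (0, -1/2)
3. S lies on line QZ with QS:SZ = 2:3 ⇒ S = (3/10, 3/10)
2·[LKS] = 2/5, 2·[LQW] = 3/4
[LKS]:[LQW] = 2/5:3/4 = 8/15

[LKS]:[LQW] = 8/15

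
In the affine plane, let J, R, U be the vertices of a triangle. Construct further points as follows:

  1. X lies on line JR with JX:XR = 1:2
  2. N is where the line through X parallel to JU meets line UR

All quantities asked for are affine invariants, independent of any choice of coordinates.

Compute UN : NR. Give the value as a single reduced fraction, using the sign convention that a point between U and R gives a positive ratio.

UN:NR = 1/2

Assign J = (0, 0), R = (1, 0), U = (0, 1) — the answer is frame-independent, so this choice is without loss of generality.
1. X lies on line JR with JX:XR = 1:2 ⇒ X = (1/3, 0)
2. N is where the line through X parallel to JU meets line UR ⇒ N = (1/3, 2/3)
N = U + t·(R−U) with t = 1/3, so UN:NR = t:(1−t) = 1/3:2/3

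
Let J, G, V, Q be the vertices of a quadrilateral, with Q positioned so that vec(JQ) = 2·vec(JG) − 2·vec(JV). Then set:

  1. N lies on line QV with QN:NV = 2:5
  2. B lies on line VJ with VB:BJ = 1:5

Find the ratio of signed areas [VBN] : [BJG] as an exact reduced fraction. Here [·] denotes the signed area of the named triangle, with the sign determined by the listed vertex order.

[VBN]:[BJG] = 2/7

Set J = (0, 0), G = (1, 0), V = (0, 1), Q = (2, -2); any affine frame gives the same invariant.
1. N lies on line QV with QN:NV = 2:5 ⇒ N = (10/7, -8/7)
2. B lies on line VJ with VB:BJ = 1:5 ⇒ B = (0, 5/6)
2·[VBN] = 5/21, 2·[BJG] = 5/6
[VBN]:[BJG] = 5/21:5/6 = 2/7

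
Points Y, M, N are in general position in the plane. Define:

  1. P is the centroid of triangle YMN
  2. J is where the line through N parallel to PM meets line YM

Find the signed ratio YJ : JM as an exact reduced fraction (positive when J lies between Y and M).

YJ:JM = -2

Choose coordinates Y = (0, 0), M = (1, 0), N = (0, 1).
1. P is the centroid of triangle YMN ⇒ P = (1/3, 1/3)
2. J is where the line through N parallel to PM meets line YM ⇒ J = (2, 0)
J = Y + t·(M−Y) with t = 2, so YJ:JM = t:(1−t) = 2:-1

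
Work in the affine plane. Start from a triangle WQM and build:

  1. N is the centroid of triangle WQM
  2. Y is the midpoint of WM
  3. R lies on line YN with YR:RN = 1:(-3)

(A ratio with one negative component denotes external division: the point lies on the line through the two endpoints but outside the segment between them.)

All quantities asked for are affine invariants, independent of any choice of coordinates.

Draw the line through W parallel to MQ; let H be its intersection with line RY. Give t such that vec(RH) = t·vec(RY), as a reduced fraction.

Work in coordinates with W = (0, 0), Q = (1, 0), M = (0, 1).
1. N is the centroid of triangle WQM ⇒ N = (1/3, 1/3)
2. Y is the midpoint of WM ⇒ Y = (0, 1/2)
3. R lies on line YN with YR:RN = 1:(-3) ⇒ R = (-1/6, 7/12)
through W parallel to MQ: direction (1, -1); meets RY at H = (-1, 1)
H = R + t·(Y−R) with t = -5

t = -5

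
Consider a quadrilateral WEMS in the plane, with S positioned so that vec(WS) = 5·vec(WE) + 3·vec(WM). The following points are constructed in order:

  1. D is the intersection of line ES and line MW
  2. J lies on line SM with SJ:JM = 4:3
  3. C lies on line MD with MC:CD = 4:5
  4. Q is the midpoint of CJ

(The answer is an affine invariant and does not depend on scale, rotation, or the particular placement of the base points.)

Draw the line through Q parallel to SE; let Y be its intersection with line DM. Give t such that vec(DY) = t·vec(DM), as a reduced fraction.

t = 71/126

Assign W = (0, 0), E = (1, 0), M = (0, 1), S = (5, 3) — the answer is frame-independent, so this choice is without loss of generality.
1. D is the intersection of line ES and line MW ⇒ D = (0, -3/4)
2. J lies on line SM with SJ:JM = 4:3 ⇒ J = (15/7, 13/7)
3. C lies on line MD with MC:CD = 4:5 ⇒ C = (0, 2/9)
4. Q is the midpoint of CJ ⇒ Q = (15/14, 131/126)
through Q parallel to SE: direction (-4, -3); meets DM at Y = (0, 17/72)
Y = D + t·(M−D) with t = 71/126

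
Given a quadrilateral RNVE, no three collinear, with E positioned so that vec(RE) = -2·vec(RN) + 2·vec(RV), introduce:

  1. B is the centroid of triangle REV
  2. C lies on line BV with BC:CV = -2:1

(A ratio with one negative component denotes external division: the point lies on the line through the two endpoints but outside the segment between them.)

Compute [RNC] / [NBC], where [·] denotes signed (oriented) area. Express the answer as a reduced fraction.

[RNC]:[NBC] = -3/4

Work in coordinates with R = (0, 0), N = (1, 0), V = (0, 1), E = (-2, 2).
1. B is the centroid of triangle REV ⇒ B = (-2/3, 1)
2. C lies on line BV with BC:CV = -2:1 ⇒ C = (2/3, 1)
2·[RNC] = 1, 2·[NBC] = -4/3
[RNC]:[NBC] = 1:-4/3 = -3/4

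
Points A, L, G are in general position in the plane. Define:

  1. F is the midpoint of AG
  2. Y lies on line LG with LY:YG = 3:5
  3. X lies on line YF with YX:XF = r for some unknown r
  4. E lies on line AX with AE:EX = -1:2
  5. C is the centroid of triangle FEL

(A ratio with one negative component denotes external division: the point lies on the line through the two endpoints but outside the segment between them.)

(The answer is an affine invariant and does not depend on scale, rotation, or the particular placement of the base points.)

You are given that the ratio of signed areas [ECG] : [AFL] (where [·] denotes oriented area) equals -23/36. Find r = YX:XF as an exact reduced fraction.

Assign A = (0, 0), L = (1, 0), G = (0, 1) — the answer is frame-independent, so this choice is without loss of generality.
1. F is the midpoint of AG ⇒ F = (0, 1/2)
2. Y lies on line LG with LY:YG = 3:5 ⇒ Y = (5/8, 3/8)
3. With YX:XF = r, write λ = r/(r+1) so X = Y + λ·(F−Y); X is affine-linear in λ
4. E lies on line AX with AE:EX = -1:2 ⇒ E is an affine combination of earlier points and hence also affine-linear in λ
5. C is the centroid of triangle FEL ⇒ C is an affine combination of earlier points and hence also affine-linear in λ
Every point depending on X is an affine combination of X and λ-independent points, so each such coordinate is linear in λ; the λ² term in each signed area is a multiple of (F−Y)×(F−Y) = 0, so 2·[ECG] and 2·[AFL] are each linear in λ. Evaluating at λ=0 and λ=1:
  2·[ECG] = -13/48·λ + 37/48,   2·[AFL] = -1/2
So [ECG]:[AFL] = (-13/48·λ + 37/48) / (-1/2). Setting this equal to -23/36:
  -13/48·λ + 37/48 = -23/36·(-1/2)  ⇒  λ = 5/3
Then r = λ/(1−λ) = (5/3)/(-2/3) = -5/2. Check: with r = -5/2, X = (-5/12, 7/12) and [ECG]:[AFL] = -23/36 as required.

r = -5/2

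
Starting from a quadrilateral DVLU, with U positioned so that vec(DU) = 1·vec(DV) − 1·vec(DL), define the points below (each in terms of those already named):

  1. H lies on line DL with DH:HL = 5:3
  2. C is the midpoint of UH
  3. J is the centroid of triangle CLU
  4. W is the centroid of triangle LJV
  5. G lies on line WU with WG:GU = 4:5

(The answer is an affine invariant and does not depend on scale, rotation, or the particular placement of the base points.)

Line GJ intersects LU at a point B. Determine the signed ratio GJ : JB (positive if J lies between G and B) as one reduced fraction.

GJ:JB = -34/9

Set D = (0, 0), V = (1, 0), L = (0, 1), U = (1, -1); any affine frame gives the same invariant.
1. H lies on line DL with DH:HL = 5:3 ⇒ H = (0, 5/8)
2. C is the midpoint of UH ⇒ C = (1/2, -3/16)
3. J is the centroid of triangle CLU ⇒ J = (1/2, -1/16)
4. W is the centroid of triangle LJV ⇒ W = (1/2, 5/16)
5. G lies on line WU with WG:GU = 4:5 ⇒ G = (13/18, -13/48)
line GJ meets LU at B = (19/34, -2/17)
J = G + t·(B−G) with t = 34/25, so GJ:JB = 34/25:-9/25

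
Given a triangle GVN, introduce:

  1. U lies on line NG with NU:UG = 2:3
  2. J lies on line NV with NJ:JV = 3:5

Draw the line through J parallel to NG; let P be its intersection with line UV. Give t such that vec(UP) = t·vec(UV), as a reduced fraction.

Assign G = (0, 0), V = (1, 0), N = (0, 1) — the answer is frame-independent, so this choice is without loss of generality.
1. U lies on line NG with NU:UG = 2:3 ⇒ U = (0, 3/5)
2. J lies on line NV with NJ:JV = 3:5 ⇒ J = (3/8, 5/8)
through J parallel to NG: direction (0, -1); meets UV at P = (3/8, 3/8)
P = U + t·(V−U) with t = 3/8

t = 3/8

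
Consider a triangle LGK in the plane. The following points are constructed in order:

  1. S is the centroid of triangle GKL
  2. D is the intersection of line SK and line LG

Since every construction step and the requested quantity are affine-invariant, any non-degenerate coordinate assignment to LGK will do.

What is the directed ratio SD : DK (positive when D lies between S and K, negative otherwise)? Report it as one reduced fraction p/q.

SD:DK = -1/3

Set L = (0, 0), G = (1, 0), K = (0, 1); any affine frame gives the same invariant.
1. S is the centroid of triangle GKL ⇒ S = (1/3, 1/3)
2. D is the intersection of line SK and line LG ⇒ D = (1/2, 0)
D = S + t·(K−S) with t = -1/2, so SD:DK = t:(1−t) = -1/2:3/2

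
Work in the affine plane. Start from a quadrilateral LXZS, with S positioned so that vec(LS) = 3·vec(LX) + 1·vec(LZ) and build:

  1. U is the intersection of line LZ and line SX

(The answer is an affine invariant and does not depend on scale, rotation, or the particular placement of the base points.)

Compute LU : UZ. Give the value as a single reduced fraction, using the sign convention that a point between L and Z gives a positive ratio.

Assign L = (0, 0), X = (1, 0), Z = (0, 1), S = (3, 1) — the answer is frame-independent, so this choice is without loss of generality.
1. U is the intersection of line LZ and line SX ⇒ U = (0, -1/2)
U = L + t·(Z−L) with t = -1/2, so LU:UZ = t:(1−t) = -1/2:3/2

LU:UZ = -1/3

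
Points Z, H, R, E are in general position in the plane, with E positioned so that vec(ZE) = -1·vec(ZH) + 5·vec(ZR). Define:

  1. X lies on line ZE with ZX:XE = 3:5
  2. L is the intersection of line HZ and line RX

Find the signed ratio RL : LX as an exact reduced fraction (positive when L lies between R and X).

Work in coordinates with Z = (0, 0), H = (1, 0), R = (0, 1), E = (-1, 5).
1. X lies on line ZE with ZX:XE = 3:5 ⇒ X = (-3/8, 15/8)
2. L is the intersection of line HZ and line RX ⇒ L = (3/7, 0)
L = R + t·(X−R) with t = -8/7, so RL:LX = t:(1−t) = -8/7:15/7

RL:LX = -8/15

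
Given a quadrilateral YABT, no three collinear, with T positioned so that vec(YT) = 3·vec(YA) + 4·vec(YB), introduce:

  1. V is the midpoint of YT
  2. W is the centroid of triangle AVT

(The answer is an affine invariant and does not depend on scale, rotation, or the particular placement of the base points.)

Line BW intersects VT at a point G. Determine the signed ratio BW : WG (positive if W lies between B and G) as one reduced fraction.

BW:WG = -13/4

Choose coordinates Y = (0, 0), A = (1, 0), B = (0, 1), T = (3, 4).
1. V is the midpoint of YT ⇒ V = (3/2, 2)
2. W is the centroid of triangle AVT ⇒ W = (11/6, 2)
line BW meets VT at G = (33/26, 22/13)
W = B + t·(G−B) with t = 13/9, so BW:WG = 13/9:-4/9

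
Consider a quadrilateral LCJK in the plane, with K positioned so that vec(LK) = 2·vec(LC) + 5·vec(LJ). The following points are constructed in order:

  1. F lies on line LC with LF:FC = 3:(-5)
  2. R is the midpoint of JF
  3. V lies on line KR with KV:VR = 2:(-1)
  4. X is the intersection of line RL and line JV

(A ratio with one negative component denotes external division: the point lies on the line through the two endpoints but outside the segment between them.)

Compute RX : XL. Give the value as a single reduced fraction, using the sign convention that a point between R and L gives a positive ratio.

RX:XL = 4/7

Work in coordinates with L = (0, 0), C = (1, 0), J = (0, 1), K = (2, 5).
1. F lies on line LC with LF:FC = 3:(-5) ⇒ F = (-3/2, 0)
2. R is the midpoint of JF ⇒ R = (-3/4, 1/2)
3. V lies on line KR with KV:VR = 2:(-1) ⇒ V = (-7/2, -4)
4. X is the intersection of line RL and line JV ⇒ X = (-21/44, 7/22)
X = R + t·(L−R) with t = 4/11, so RX:XL = t:(1−t) = 4/11:7/11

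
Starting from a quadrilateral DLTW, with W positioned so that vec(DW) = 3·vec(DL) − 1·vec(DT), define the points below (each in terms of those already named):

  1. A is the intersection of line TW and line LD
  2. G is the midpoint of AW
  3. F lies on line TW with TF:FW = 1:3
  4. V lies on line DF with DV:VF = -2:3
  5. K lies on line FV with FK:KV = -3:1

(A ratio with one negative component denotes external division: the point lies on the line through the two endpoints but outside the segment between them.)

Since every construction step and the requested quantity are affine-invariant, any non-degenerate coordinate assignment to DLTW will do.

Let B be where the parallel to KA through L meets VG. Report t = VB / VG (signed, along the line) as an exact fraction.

t = 1/18

Work in coordinates with D = (0, 0), L = (1, 0), T = (0, 1), W = (3, -1).
1. A is the intersection of line TW and line LD ⇒ A = (3/2, 0)
2. G is the midpoint of AW ⇒ G = (9/4, -1/2)
3. F lies on line TW with TF:FW = 1:3 ⇒ F = (3/4, 1/2)
4. V lies on line DF with DV:VF = -2:3 ⇒ V = (-3/2, -1)
5. K lies on line FV with FK:KV = -3:1 ⇒ K = (-21/8, -7/4)
through L parallel to KA: direction (33/8, 7/4); meets VG at B = (-31/24, -35/36)
B = V + t·(G−V) with t = 1/18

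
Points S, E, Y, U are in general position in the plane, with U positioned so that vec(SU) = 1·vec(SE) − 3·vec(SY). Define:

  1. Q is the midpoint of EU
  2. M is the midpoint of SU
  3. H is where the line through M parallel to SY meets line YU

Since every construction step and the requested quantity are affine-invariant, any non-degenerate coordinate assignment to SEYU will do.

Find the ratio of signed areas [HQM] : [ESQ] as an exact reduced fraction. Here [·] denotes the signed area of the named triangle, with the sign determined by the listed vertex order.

[HQM]:[ESQ] = -1/6

Choose coordinates S = (0, 0), E = (1, 0), Y = (0, 1), U = (1, -3).
1. Q is the midpoint of EU ⇒ Q = (1, -3/2)
2. M is the midpoint of SU ⇒ M = (1/2, -3/2)
3. H is where the line through M parallel to SY meets line YU ⇒ H = (1/2, -1)
2·[HQM] = -1/4, 2·[ESQ] = 3/2
[HQM]:[ESQ] = -1/4:3/2 = -1/6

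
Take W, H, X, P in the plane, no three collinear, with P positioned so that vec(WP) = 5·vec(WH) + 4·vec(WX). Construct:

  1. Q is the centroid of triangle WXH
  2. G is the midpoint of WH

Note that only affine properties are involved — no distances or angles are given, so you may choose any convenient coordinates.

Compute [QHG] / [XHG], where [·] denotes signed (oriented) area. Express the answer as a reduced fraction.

[QHG]:[XHG] = 1/3

Set W = (0, 0), H = (1, 0), X = (0, 1), P = (5, 4); any affine frame gives the same invariant.
1. Q is the centroid of triangle WXH ⇒ Q = (1/3, 1/3)
2. G is the midpoint of WH ⇒ G = (1/2, 0)
2·[QHG] = -1/6, 2·[XHG] = -1/2
[QHG]:[XHG] = -1/6:-1/2 = 1/3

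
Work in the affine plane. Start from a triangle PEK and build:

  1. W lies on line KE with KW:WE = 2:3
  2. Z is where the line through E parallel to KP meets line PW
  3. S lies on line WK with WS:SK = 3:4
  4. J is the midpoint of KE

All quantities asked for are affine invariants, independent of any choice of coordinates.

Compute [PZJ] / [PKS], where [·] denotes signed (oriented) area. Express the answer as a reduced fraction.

Choose coordinates P = (0, 0), E = (1, 0), K = (0, 1).
1. W lies on line KE with KW:WE = 2:3 ⇒ W = (2/5, 3/5)
2. Z is where the line through E parallel to KP meets line PW ⇒ Z = (1, 3/2)
3. S lies on line WK with WS:SK = 3:4 ⇒ S = (8/35, 27/35)
4. J is the midpoint of KE ⇒ J = (1/2, 1/2)
2·[PZJ] = -1/4, 2·[PKS] = -8/35
[PZJ]:[PKS] = -1/4:-8/35 = 35/32

[PZJ]:[PKS] = 35/32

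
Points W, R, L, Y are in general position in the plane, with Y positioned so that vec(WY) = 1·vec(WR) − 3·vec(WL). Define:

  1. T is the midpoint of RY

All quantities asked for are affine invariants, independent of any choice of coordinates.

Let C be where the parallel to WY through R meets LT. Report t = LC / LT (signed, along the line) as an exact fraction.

t = 4

Assign W = (0, 0), R = (1, 0), L = (0, 1), Y = (1, -3) — the answer is frame-independent, so this choice is without loss of generality.
1. T is the midpoint of RY ⇒ T = (1, -3/2)
through R parallel to WY: direction (1, -3); meets LT at C = (4, -9)
C = L + t·(T−L) with t = 4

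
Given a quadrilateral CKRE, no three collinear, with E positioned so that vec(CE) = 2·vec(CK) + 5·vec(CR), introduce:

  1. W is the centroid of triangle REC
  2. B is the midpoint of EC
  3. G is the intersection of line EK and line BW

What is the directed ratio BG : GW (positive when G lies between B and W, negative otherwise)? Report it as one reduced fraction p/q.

Choose coordinates C = (0, 0), K = (1, 0), R = (0, 1), E = (2, 5).
1. W is the centroid of triangle REC ⇒ W = (2/3, 2)
2. B is the midpoint of EC ⇒ B = (1, 5/2)
3. G is the intersection of line EK and line BW ⇒ G = (12/7, 25/7)
G = B + t·(W−B) with t = -15/7, so BG:GW = t:(1−t) = -15/7:22/7

BG:GW = -15/22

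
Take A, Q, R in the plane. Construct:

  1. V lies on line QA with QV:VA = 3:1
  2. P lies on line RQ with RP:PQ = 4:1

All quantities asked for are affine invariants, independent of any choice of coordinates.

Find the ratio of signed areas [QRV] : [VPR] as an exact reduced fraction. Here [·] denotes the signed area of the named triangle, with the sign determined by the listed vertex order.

Work in coordinates with A = (0, 0), Q = (1, 0), R = (0, 1).
1. V lies on line QA with QV:VA = 3:1 ⇒ V = (1/4, 0)
2. P lies on line RQ with RP:PQ = 4:1 ⇒ P = (4/5, 1/5)
2·[QRV] = 3/4, 2·[VPR] = 3/5
[QRV]:[VPR] = 3/4:3/5 = 5/4

[QRV]:[VPR] = 5/4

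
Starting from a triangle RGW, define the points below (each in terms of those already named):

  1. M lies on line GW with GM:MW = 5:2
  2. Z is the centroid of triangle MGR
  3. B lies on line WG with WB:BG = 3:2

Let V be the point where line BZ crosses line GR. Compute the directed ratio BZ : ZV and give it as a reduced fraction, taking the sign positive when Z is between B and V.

BZ:ZV = 17/25

Work in coordinates with R = (0, 0), G = (1, 0), W = (0, 1).
1. M lies on line GW with GM:MW = 5:2 ⇒ M = (2/7, 5/7)
2. Z is the centroid of triangle MGR ⇒ Z = (3/7, 5/21)
3. B lies on line WG with WB:BG = 3:2 ⇒ B = (3/5, 2/5)
line BZ meets GR at V = (3/17, 0)
Z = B + t·(V−B) with t = 17/42, so BZ:ZV = 17/42:25/42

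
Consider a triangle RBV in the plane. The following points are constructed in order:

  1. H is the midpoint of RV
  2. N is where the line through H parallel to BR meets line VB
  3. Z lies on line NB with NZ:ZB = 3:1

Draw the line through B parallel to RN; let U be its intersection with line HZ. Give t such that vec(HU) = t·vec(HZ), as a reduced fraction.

t = 6/5

Assign R = (0, 0), B = (1, 0), V = (0, 1) — the answer is frame-independent, so this choice is without loss of generality.
1. H is the midpoint of RV ⇒ H = (0, 1/2)
2. N is where the line through H parallel to BR meets line VB ⇒ N = (1/2, 1/2)
3. Z lies on line NB with NZ:ZB = 3:1 ⇒ Z = (7/8, 1/8)
through B parallel to RN: direction (1/2, 1/2); meets HZ at U = (21/20, 1/20)
U = H + t·(Z−H) with t = 6/5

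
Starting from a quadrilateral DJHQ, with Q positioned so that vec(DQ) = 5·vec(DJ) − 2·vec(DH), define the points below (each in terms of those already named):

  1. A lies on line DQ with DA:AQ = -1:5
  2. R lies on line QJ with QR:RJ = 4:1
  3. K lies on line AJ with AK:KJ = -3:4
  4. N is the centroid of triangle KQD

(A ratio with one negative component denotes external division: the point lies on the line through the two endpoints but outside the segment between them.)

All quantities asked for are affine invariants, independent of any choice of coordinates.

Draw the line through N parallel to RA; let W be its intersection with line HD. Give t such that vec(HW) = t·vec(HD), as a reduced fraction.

t = 79/61

Assign D = (0, 0), J = (1, 0), H = (0, 1), Q = (5, -2) — the answer is frame-independent, so this choice is without loss of generality.
1. A lies on line DQ with DA:AQ = -1:5 ⇒ A = (-5/4, 1/2)
2. R lies on line QJ with QR:RJ = 4:1 ⇒ R = (9/5, -2/5)
3. K lies on line AJ with AK:KJ = -3:4 ⇒ K = (-8, 2)
4. N is the centroid of triangle KQD ⇒ N = (-1, 0)
through N parallel to RA: direction (-61/20, 9/10); meets HD at W = (0, -18/61)
W = H + t·(D−H) with t = 79/61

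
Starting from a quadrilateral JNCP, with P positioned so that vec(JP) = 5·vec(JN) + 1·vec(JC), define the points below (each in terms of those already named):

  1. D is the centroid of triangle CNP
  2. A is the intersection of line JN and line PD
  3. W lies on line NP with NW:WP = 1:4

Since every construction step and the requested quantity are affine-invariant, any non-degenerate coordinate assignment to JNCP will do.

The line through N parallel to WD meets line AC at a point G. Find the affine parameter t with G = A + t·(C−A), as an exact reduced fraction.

Work in coordinates with J = (0, 0), N = (1, 0), C = (0, 1), P = (5, 1).
1. D is the centroid of triangle CNP ⇒ D = (2, 2/3)
2. A is the intersection of line JN and line PD ⇒ A = (-4, 0)
3. W lies on line NP with NW:WP = 1:4 ⇒ W = (9/5, 1/5)
through N parallel to WD: direction (1/5, 7/15); meets AC at G = (8/5, 7/5)
G = A + t·(C−A) with t = 7/5

t = 7/5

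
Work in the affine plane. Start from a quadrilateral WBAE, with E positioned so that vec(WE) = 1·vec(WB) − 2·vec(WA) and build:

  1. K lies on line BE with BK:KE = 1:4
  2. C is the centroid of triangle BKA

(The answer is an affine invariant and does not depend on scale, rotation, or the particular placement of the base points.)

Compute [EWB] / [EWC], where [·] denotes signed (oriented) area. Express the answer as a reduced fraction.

[EWB]:[EWC] = 30/23

Assign W = (0, 0), B = (1, 0), A = (0, 1), E = (1, -2) — the answer is frame-independent, so this choice is without loss of generality.
1. K lies on line BE with BK:KE = 1:4 ⇒ K = (1, -2/5)
2. C is the centroid of triangle BKA ⇒ C = (2/3, 1/5)
2·[EWB] = -2, 2·[EWC] = -23/15
[EWB]:[EWC] = -2:-23/15 = 30/23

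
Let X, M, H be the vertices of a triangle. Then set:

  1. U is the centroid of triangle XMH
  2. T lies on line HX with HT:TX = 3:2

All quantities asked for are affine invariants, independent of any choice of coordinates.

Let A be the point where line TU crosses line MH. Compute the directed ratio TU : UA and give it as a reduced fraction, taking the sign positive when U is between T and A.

Assign X = (0, 0), M = (1, 0), H = (0, 1) — the answer is frame-independent, so this choice is without loss of generality.
1. U is the centroid of triangle XMH ⇒ U = (1/3, 1/3)
2. T lies on line HX with HT:TX = 3:2 ⇒ T = (0, 2/5)
line TU meets MH at A = (3/4, 1/4)
U = T + t·(A−T) with t = 4/9, so TU:UA = 4/9:5/9

TU:UA = 4/5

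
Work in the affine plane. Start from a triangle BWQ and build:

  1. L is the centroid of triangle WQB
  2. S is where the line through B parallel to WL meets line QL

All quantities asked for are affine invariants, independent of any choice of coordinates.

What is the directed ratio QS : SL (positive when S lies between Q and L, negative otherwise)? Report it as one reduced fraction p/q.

QS:SL = -2

Set B = (0, 0), W = (1, 0), Q = (0, 1); any affine frame gives the same invariant.
1. L is the centroid of triangle WQB ⇒ L = (1/3, 1/3)
2. S is where the line through B parallel to WL meets line QL ⇒ S = (2/3, -1/3)
S = Q + t·(L−Q) with t = 2, so QS:SL = t:(1−t) = 2:-1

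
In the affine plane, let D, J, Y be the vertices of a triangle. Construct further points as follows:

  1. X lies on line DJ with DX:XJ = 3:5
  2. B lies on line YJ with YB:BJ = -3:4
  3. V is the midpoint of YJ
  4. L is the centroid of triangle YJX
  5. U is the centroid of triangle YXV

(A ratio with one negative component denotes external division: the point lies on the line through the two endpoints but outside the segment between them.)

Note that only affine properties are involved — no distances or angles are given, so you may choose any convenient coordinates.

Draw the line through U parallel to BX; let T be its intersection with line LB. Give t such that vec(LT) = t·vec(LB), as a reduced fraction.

Work in coordinates with D = (0, 0), J = (1, 0), Y = (0, 1).
1. X lies on line DJ with DX:XJ = 3:5 ⇒ X = (3/8, 0)
2. B lies on line YJ with YB:BJ = -3:4 ⇒ B = (-3, 4)
3. V is the midpoint of YJ ⇒ V = (1/2, 1/2)
4. L is the centroid of triangle YJX ⇒ L = (11/24, 1/3)
5. U is the centroid of triangle YXV ⇒ U = (7/24, 1/2)
through U parallel to BX: direction (27/8, -4); meets LB at T = (71/336, 25/42)
T = L + t·(B−L) with t = 1/14

t = 1/14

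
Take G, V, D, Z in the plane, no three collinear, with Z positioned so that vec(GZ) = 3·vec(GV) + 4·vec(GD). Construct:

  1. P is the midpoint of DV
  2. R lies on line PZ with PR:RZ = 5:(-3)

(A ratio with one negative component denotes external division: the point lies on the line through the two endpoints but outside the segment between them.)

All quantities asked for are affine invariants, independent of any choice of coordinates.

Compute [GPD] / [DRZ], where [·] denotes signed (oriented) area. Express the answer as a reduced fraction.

Choose coordinates G = (0, 0), V = (1, 0), D = (0, 1), Z = (3, 4).
1. P is the midpoint of DV ⇒ P = (1/2, 1/2)
2. R lies on line PZ with PR:RZ = 5:(-3) ⇒ R = (27/4, 37/4)
2·[GPD] = 1/2, 2·[DRZ] = -9/2
[GPD]:[DRZ] = 1/2:-9/2 = -1/9

[GPD]:[DRZ] = -1/9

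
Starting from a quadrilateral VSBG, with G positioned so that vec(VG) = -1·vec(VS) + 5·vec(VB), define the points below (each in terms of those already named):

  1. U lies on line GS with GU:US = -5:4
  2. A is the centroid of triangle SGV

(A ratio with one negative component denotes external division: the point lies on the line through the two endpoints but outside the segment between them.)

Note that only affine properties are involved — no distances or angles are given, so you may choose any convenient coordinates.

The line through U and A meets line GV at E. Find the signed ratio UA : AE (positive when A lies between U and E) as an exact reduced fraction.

UA:AE = 14

Set V = (0, 0), S = (1, 0), B = (0, 1), G = (-1, 5); any affine frame gives the same invariant.
1. U lies on line GS with GU:US = -5:4 ⇒ U = (9, -20)
2. A is the centroid of triangle SGV ⇒ A = (0, 5/3)
line UA meets GV at E = (-9/14, 45/14)
A = U + t·(E−U) with t = 14/15, so UA:AE = 14/15:1/15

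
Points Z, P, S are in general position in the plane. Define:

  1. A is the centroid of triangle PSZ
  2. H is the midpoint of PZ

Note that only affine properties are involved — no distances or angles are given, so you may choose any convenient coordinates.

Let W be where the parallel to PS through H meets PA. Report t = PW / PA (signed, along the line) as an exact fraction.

t = 3/2

Work in coordinates with Z = (0, 0), P = (1, 0), S = (0, 1).
1. A is the centroid of triangle PSZ ⇒ A = (1/3, 1/3)
2. H is the midpoint of PZ ⇒ H = (1/2, 0)
through H parallel to PS: direction (-1, 1); meets PA at W = (0, 1/2)
W = P + t·(A−P) with t = 3/2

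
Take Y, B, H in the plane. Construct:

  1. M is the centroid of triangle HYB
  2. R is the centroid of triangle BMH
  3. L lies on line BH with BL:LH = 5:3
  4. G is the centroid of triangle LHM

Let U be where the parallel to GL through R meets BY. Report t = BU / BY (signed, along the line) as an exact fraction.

t = -5/3

Set Y = (0, 0), B = (1, 0), H = (0, 1); any affine frame gives the same invariant.
1. M is the centroid of triangle HYB ⇒ M = (1/3, 1/3)
2. R is the centroid of triangle BMH ⇒ R = (4/9, 4/9)
3. L lies on line BH with BL:LH = 5:3 ⇒ L = (3/8, 5/8)
4. G is the centroid of triangle LHM ⇒ G = (17/72, 47/72)
through R parallel to GL: direction (5/36, -1/36); meets BY at U = (8/3, 0)
U = B + t·(Y−B) with t = -5/3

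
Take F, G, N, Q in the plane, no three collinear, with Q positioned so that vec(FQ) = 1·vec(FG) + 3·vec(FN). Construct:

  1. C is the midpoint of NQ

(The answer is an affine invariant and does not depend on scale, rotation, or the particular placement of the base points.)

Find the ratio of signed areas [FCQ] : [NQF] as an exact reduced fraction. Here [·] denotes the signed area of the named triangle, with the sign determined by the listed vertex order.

[FCQ]:[NQF] = 1/2

Work in coordinates with F = (0, 0), G = (1, 0), N = (0, 1), Q = (1, 3).
1. C is the midpoint of NQ ⇒ C = (1/2, 2)
2·[FCQ] = -1/2, 2·[NQF] = -1
[FCQ]:[NQF] = -1/2:-1 = 1/2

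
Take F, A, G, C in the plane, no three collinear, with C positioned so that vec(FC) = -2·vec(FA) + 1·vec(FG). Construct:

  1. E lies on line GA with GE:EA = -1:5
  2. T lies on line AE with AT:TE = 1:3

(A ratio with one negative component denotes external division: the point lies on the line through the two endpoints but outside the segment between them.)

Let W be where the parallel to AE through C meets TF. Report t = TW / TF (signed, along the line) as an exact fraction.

Assign F = (0, 0), A = (1, 0), G = (0, 1), C = (-2, 1) — the answer is frame-independent, so this choice is without loss of generality.
1. E lies on line GA with GE:EA = -1:5 ⇒ E = (-1/4, 5/4)
2. T lies on line AE with AT:TE = 1:3 ⇒ T = (11/16, 5/16)
through C parallel to AE: direction (-5/4, 5/4); meets TF at W = (-11/16, -5/16)
W = T + t·(F−T) with t = 2

t = 2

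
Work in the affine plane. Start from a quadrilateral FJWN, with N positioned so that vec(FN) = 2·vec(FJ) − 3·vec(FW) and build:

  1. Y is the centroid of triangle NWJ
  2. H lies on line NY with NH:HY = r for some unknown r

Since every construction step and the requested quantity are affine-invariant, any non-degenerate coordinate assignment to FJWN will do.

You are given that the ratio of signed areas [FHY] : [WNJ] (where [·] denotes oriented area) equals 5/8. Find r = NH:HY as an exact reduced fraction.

r = 1/3

Choose coordinates F = (0, 0), J = (1, 0), W = (0, 1), N = (2, -3).
1. Y is the centroid of triangle NWJ ⇒ Y = (1, -2/3)
2. With NH:HY = r, write λ = r/(r+1) so H = N + λ·(Y−N); H is affine-linear in λ
Every point depending on H is an affine combination of H and λ-independent points, so each such coordinate is linear in λ; the λ² term in each signed area is a multiple of (Y−N)×(Y−N) = 0, so 2·[FHY] and 2·[WNJ] are each linear in λ. Evaluating at λ=0 and λ=1:
  2·[FHY] = -5/3·λ + 5/3,   2·[WNJ] = 2
So [FHY]:[WNJ] = (-5/3·λ + 5/3) / (2). Setting this equal to 5/8:
  -5/3·λ + 5/3 = 5/8·(2)  ⇒  λ = 1/4
Then r = λ/(1−λ) = (1/4)/(3/4) = 1/3. Check: with r = 1/3, H = (7/4, -29/12) and [FHY]:[WNJ] = 5/8 as required.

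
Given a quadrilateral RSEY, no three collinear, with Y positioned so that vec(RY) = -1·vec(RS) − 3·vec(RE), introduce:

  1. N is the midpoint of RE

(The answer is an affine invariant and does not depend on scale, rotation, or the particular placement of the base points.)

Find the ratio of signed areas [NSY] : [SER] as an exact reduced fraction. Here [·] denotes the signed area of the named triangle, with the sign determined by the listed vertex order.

[NSY]:[SER] = -4

Set R = (0, 0), S = (1, 0), E = (0, 1), Y = (-1, -3); any affine frame gives the same invariant.
1. N is the midpoint of RE ⇒ N = (0, 1/2)
2·[NSY] = -4, 2·[SER] = 1
[NSY]:[SER] = -4:1 = -4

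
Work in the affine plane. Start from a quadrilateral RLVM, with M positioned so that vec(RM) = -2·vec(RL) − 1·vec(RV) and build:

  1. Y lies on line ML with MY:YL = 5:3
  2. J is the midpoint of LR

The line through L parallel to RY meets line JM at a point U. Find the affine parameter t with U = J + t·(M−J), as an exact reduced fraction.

Work in coordinates with R = (0, 0), L = (1, 0), V = (0, 1), M = (-2, -1).
1. Y lies on line ML with MY:YL = 5:3 ⇒ Y = (-1/8, -3/8)
2. J is the midpoint of LR ⇒ J = (1/2, 0)
through L parallel to RY: direction (-1/8, -3/8); meets JM at U = (14/13, 3/13)
U = J + t·(M−J) with t = -3/13

t = -3/13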